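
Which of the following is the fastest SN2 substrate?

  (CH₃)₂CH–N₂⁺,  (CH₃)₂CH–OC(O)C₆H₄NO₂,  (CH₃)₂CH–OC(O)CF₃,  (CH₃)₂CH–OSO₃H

(CH₃)₂CH–N₂⁺

Same R in every case — rank the leaving groups.
Leaving-group ability tracks the stability of the departed species; conjugate-acid pKₐ is the usual yardstick (lower pKₐ → better LG).
(CH₃)₂CH–N₂⁺ loses N₂: no meaningful conjugate acid; N₂ departs as an exceptionally stable neutral molecule
(CH₃)₂CH–OSO₃H loses HSO₄⁻: pKₐ(H₂SO₄) ≈ -3
(CH₃)₂CH–OC(O)CF₃ loses CF₃COO⁻: pKₐ(CF₃COOH) ≈ 0.2
(CH₃)₂CH–OC(O)C₆H₄NO₂ loses p-O₂N–C₆H₄–COO⁻: pKₐ(p-nitrobenzoic acid) ≈ 3.4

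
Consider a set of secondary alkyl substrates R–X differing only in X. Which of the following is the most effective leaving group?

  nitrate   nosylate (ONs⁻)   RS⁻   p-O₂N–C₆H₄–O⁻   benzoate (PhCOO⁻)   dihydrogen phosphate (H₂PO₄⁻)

nosylate (ONs⁻)

A good leaving group is a weak base: the lower the pKₐ of its conjugate acid, the more readily it departs.
nosylate (ONs⁻): pKₐ(p-O₂NC₆H₄SO₃H) ≈ -3.5
nitrate: pKₐ(HNO₃) ≈ -1.3
dihydrogen phosphate (H₂PO₄⁻): pKₐ(H₃PO₄) ≈ 2.1
benzoate (PhCOO⁻): pKₐ(C₆H₅COOH) ≈ 4.2
p-O₂N–C₆H₄–O⁻: pKₐ(p-nitrophenol) ≈ 7.2
RS⁻: pKₐ(RSH (a thiol)) ≈ 10.5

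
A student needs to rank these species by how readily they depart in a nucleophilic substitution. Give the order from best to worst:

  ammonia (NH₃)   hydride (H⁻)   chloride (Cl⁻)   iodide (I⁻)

A good leaving group is a weak base: the lower the pKₐ of its conjugate acid, the more readily it departs.
iodide (I⁻): pKₐ(HI) ≈ -10
chloride (Cl⁻): pKₐ(HCl) ≈ -7
ammonia (NH₃): pKₐ(NH₄⁺) ≈ 9.2
hydride (H⁻): pKₐ(H₂) ≈ 36

iodide (I⁻) > chloride (Cl⁻) > ammonia (NH₃) > hydride (H⁻)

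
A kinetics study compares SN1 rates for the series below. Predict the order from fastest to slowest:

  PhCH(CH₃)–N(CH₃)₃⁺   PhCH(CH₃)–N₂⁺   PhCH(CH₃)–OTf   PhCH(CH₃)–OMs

Identical carbon frameworks mean the comparison reduces to leaving-group quality.
The more stable X⁻ (or X) is on its own — i.e. the weaker a base it is — the better a leaving group it makes.
PhCH(CH₃)–N₂⁺ loses N₂: no meaningful conjugate acid; N₂ departs as an exceptionally stable neutral molecule
PhCH(CH₃)–OTf loses OTf⁻: pKₐ(CF₃SO₃H (triflic acid)) ≈ -14
PhCH(CH₃)–OMs loses OMs⁻: pKₐ(CH₃SO₃H (MsOH)) ≈ -1.9
PhCH(CH₃)–N(CH₃)₃⁺ loses NR'₃: pKₐ(R'₃NH⁺) ≈ 10.7

PhCH(CH₃)–N₂⁺ > PhCH(CH₃)–OTf > PhCH(CH₃)–OMs > PhCH(CH₃)–N(CH₃)₃⁺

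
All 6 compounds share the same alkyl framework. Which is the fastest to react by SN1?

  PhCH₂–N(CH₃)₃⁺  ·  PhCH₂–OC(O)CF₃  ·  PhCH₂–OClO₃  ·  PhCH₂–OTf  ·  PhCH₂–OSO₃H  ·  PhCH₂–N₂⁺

Identical carbon frameworks mean the comparison reduces to leaving-group quality.
The more stable X⁻ (or X) is on its own — i.e. the weaker a base it is — the better a leaving group it makes.
PhCH₂–N₂⁺ loses N₂: no meaningful conjugate acid; N₂ departs as an exceptionally stable neutral molecule
PhCH₂–OTf loses OTf⁻: pKₐ(CF₃SO₃H (triflic acid)) ≈ -14
PhCH₂–OClO₃ loses ClO₄⁻: pKₐ(HClO₄) ≈ -10
PhCH₂–OSO₃H loses HSO₄⁻: pKₐ(H₂SO₄) ≈ -3
PhCH₂–OC(O)CF₃ loses CF₃COO⁻: pKₐ(CF₃COOH) ≈ 0.2
PhCH₂–N(CH₃)₃⁺ loses NR'₃: pKₐ(R'₃NH⁺) ≈ 10.7

PhCH₂–N₂⁺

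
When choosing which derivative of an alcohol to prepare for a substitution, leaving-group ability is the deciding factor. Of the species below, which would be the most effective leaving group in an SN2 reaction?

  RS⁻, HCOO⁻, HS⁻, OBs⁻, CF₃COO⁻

Leaving-group ability tracks the stability of the departed species; conjugate-acid pKₐ is the usual yardstick (lower pKₐ → better LG).
OBs⁻: pKₐ(p-BrC₆H₄SO₃H) ≈ -2.8
CF₃COO⁻: pKₐ(CF₃COOH) ≈ 0.2
HCOO⁻: pKₐ(HCOOH) ≈ 3.8
HS⁻: pKₐ(H₂S) ≈ 7
RS⁻: pKₐ(RSH (a thiol)) ≈ 10.5

OBs⁻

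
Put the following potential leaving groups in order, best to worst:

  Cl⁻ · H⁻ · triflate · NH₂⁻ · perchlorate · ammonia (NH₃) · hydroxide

Rank by basicity of the departing species: weakest base leaves most easily.
triflate: pKₐ(CF₃SO₃H (triflic acid)) ≈ -14 — charge spread over three oxygens and a CF₃ group; the premier leaving group in synthesis
perchlorate: pKₐ(HClO₄) ≈ -10
Cl⁻: pKₐ(HCl) ≈ -7
ammonia (NH₃): pKₐ(NH₄⁺) ≈ 9.2
hydroxide: pKₐ(H₂O) ≈ 15.7
H⁻: pKₐ(H₂) ≈ 36 — extremely strong base; leaves only in special hydride-transfer contexts
NH₂⁻: pKₐ(NH₃) ≈ 38 — extremely strong base; never a leaving group

triflate > perchlorate > Cl⁻ > ammonia (NH₃) > hydroxide > H⁻ > NH₂⁻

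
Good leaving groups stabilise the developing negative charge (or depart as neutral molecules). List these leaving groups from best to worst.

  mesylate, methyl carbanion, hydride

The more stable X⁻ (or X) is on its own — i.e. the weaker a base it is — the better a leaving group it makes.
mesylate: pKₐ(CH₃SO₃H (MsOH)) ≈ -1.9
hydride: pKₐ(H₂) ≈ 36
methyl carbanion: pKₐ(CH₄) ≈ 48

mesylate > hydride > methyl carbanion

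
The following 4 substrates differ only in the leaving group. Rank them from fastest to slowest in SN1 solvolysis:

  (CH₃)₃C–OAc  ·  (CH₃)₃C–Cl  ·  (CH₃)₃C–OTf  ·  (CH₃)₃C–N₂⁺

(CH₃)₃C–N₂⁺ > (CH₃)₃C–OTf > (CH₃)₃C–Cl > (CH₃)₃C–OAc

The skeletons are identical, so relative rate is governed entirely by leaving-group ability.
The more stable X⁻ (or X) is on its own — i.e. the weaker a base it is — the better a leaving group it makes.
(CH₃)₃C–N₂⁺ loses N₂: no meaningful conjugate acid; N₂ departs as an exceptionally stable neutral molecule
(CH₃)₃C–OTf loses OTf⁻: pKₐ(CF₃SO₃H (triflic acid)) ≈ -14
(CH₃)₃C–Cl loses Cl⁻: pKₐ(HCl) ≈ -7
(CH₃)₃C–OAc loses AcO⁻: pKₐ(CH₃COOH) ≈ 4.8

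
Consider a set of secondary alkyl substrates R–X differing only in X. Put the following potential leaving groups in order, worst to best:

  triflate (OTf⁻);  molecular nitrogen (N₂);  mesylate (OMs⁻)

mesylate (OMs⁻) < triflate (OTf⁻) < molecular nitrogen (N₂)

A good leaving group is a weak base: the lower the pKₐ of its conjugate acid, the more readily it departs.
molecular nitrogen (N₂): no meaningful conjugate acid; N₂ departs as an exceptionally stable neutral molecule
triflate (OTf⁻): pKₐ(CF₃SO₃H (triflic acid)) ≈ -14 — charge spread over three oxygens and a CF₃ group; the premier leaving group in synthesis
mesylate (OMs⁻): pKₐ(CH₃SO₃H (MsOH)) ≈ -1.9
The question asks for worst first, so the sequence is read in increasing leaving-group ability.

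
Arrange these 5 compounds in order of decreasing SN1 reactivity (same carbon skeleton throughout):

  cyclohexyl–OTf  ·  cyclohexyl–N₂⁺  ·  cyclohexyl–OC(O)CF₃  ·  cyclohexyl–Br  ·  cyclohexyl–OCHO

cyclohexyl–N₂⁺ > cyclohexyl–OTf > cyclohexyl–Br > cyclohexyl–OC(O)CF₃ > cyclohexyl–OCHO

Same R in every case — rank the leaving groups.
The more stable X⁻ (or X) is on its own — i.e. the weaker a base it is — the better a leaving group it makes.
cyclohexyl–N₂⁺ loses N₂: no meaningful conjugate acid; N₂ departs as an exceptionally stable neutral molecule
cyclohexyl–OTf loses OTf⁻: pKₐ(CF₃SO₃H (triflic acid)) ≈ -14
cyclohexyl–Br loses Br⁻: pKₐ(HBr) ≈ -9
cyclohexyl–OC(O)CF₃ loses CF₃COO⁻: pKₐ(CF₃COOH) ≈ 0.2
cyclohexyl–OCHO loses HCOO⁻: pKₐ(HCOOH) ≈ 3.8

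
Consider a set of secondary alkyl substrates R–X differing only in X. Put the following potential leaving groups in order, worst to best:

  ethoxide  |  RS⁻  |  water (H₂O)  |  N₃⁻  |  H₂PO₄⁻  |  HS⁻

The more stable X⁻ (or X) is on its own — i.e. the weaker a base it is — the better a leaving group it makes.
water (H₂O): pKₐ(H₃O⁺) ≈ -1.7
H₂PO₄⁻: pKₐ(H₃PO₄) ≈ 2.1
N₃⁻: pKₐ(HN₃) ≈ 4.7
HS⁻: pKₐ(H₂S) ≈ 7
RS⁻: pKₐ(RSH (a thiol)) ≈ 10.5
ethoxide: pKₐ(CH₃CH₂OH) ≈ 16
Reversing gives the worst-to-best order requested.

ethoxide < RS⁻ < HS⁻ < N₃⁻ < H₂PO₄⁻ < water (H₂O)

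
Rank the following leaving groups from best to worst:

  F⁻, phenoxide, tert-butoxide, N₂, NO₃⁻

N₂ > NO₃⁻ > F⁻ > phenoxide > tert-butoxide

A good leaving group is a weak base: the lower the pKₐ of its conjugate acid, the more readily it departs.
N₂: no meaningful conjugate acid; N₂ departs as an exceptionally stable neutral molecule
NO₃⁻: pKₐ(HNO₃) ≈ -1.3
F⁻: pKₐ(HF) ≈ 3.2 — small and strongly basic; the poor halide leaving group
phenoxide: pKₐ(C₆H₅OH (phenol)) ≈ 10 — resonance into the ring helps, but still a poor LG
tert-butoxide: pKₐ(t-BuOH) ≈ 18 — bulky, strongly basic alkoxide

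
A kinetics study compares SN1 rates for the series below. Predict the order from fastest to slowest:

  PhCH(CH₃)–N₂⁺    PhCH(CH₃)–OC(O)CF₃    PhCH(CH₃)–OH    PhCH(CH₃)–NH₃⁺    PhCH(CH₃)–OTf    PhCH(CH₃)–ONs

PhCH(CH₃)–N₂⁺ > PhCH(CH₃)–OTf > PhCH(CH₃)–ONs > PhCH(CH₃)–OC(O)CF₃ > PhCH(CH₃)–NH₃⁺ > PhCH(CH₃)–OH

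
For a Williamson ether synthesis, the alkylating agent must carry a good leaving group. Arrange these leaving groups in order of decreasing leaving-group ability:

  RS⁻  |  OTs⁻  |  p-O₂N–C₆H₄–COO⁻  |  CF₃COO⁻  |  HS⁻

OTs⁻ > CF₃COO⁻ > p-O₂N–C₆H₄–COO⁻ > HS⁻ > RS⁻

OTs⁻: pKₐ(p-CH₃C₆H₄SO₃H (TsOH)) ≈ -2.8 — resonance-delocalised arenesulfonate
CF₃COO⁻: pKₐ(CF₃COOH) ≈ 0.2
p-O₂N–C₆H₄–COO⁻: pKₐ(p-nitrobenzoic acid) ≈ 3.4 — electron-withdrawing nitro group stabilises the carboxylate
HS⁻: pKₐ(H₂S) ≈ 7
RS⁻: pKₐ(RSH (a thiol)) ≈ 10.5 — moderately basic; rarely leaves without activation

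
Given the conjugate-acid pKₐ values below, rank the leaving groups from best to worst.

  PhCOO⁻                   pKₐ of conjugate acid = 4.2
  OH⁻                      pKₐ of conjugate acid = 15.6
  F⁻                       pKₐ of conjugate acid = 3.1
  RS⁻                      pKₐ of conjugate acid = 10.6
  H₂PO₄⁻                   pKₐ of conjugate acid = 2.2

H₂PO₄⁻ > F⁻ > PhCOO⁻ > RS⁻ > OH⁻

Lower conjugate-acid pKₐ ⇒ weaker base ⇒ better leaving group.
Sorting by the given values: H₂PO₄⁻ (2.2), F⁻ (3.1), PhCOO⁻ (4.2), RS⁻ (10.6), OH⁻ (15.6).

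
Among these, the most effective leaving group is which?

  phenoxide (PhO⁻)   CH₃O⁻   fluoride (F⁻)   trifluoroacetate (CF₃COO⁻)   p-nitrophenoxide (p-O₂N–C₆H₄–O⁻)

trifluoroacetate (CF₃COO⁻)

trifluoroacetate (CF₃COO⁻): pKₐ(CF₃COOH) ≈ 0.2
fluoride (F⁻): pKₐ(HF) ≈ 3.2
p-nitrophenoxide (p-O₂N–C₆H₄–O⁻): pKₐ(p-nitrophenol) ≈ 7.2
phenoxide (PhO⁻): pKₐ(C₆H₅OH (phenol)) ≈ 10
CH₃O⁻: pKₐ(CH₃OH) ≈ 15.5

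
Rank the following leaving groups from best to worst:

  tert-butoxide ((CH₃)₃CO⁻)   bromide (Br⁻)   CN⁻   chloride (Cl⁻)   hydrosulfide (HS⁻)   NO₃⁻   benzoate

A good leaving group is a weak base: the lower the pKₐ of its conjugate acid, the more readily it departs.
bromide (Br⁻): pKₐ(HBr) ≈ -9
chloride (Cl⁻): pKₐ(HCl) ≈ -7 — moderately weak base
NO₃⁻: pKₐ(HNO₃) ≈ -1.3
benzoate: pKₐ(C₆H₅COOH) ≈ 4.2
hydrosulfide (HS⁻): pKₐ(H₂S) ≈ 7 — larger and more polarisable than the oxygen analogue
CN⁻: pKₐ(HCN) ≈ 9.2 — sp carbon stabilises the charge somewhat, but still a poor LG
tert-butoxide ((CH₃)₃CO⁻): pKₐ(t-BuOH) ≈ 18

bromide (Br⁻) > chloride (Cl⁻) > NO₃⁻ > benzoate > hydrosulfide (HS⁻) > CN⁻ > tert-butoxide ((CH₃)₃CO⁻)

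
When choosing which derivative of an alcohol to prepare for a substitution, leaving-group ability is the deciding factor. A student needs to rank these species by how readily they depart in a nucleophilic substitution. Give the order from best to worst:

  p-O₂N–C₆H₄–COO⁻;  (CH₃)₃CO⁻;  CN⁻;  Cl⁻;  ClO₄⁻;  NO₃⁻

A good leaving group is a weak base: the lower the pKₐ of its conjugate acid, the more readily it departs.
ClO₄⁻: pKₐ(HClO₄) ≈ -10
Cl⁻: pKₐ(HCl) ≈ -7 — moderately weak base
NO₃⁻: pKₐ(HNO₃) ≈ -1.3
p-O₂N–C₆H₄–COO⁻: pKₐ(p-nitrobenzoic acid) ≈ 3.4 — electron-withdrawing nitro group stabilises the carboxylate
CN⁻: pKₐ(HCN) ≈ 9.2 — sp carbon stabilises the charge somewhat, but still a poor LG
(CH₃)₃CO⁻: pKₐ(t-BuOH) ≈ 18 — bulky, strongly basic alkoxide

ClO₄⁻ > Cl⁻ > NO₃⁻ > p-O₂N–C₆H₄–COO⁻ > CN⁻ > (CH₃)₃CO⁻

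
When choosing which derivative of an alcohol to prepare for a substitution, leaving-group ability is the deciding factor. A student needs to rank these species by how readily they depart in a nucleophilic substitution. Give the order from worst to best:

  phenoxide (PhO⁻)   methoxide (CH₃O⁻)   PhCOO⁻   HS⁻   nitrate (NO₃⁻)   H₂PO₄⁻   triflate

methoxide (CH₃O⁻) < phenoxide (PhO⁻) < HS⁻ < PhCOO⁻ < H₂PO₄⁻ < nitrate (NO₃⁻) < triflate

The more stable X⁻ (or X) is on its own — i.e. the weaker a base it is — the better a leaving group it makes.
triflate: pKₐ(CF₃SO₃H (triflic acid)) ≈ -14 — charge spread over three oxygens and a CF₃ group; the premier leaving group in synthesis
nitrate (NO₃⁻): pKₐ(HNO₃) ≈ -1.3
H₂PO₄⁻: pKₐ(H₃PO₄) ≈ 2.1 — moderate base; biological leaving group after further activation
PhCOO⁻: pKₐ(C₆H₅COOH) ≈ 4.2 — aryl carboxylate
HS⁻: pKₐ(H₂S) ≈ 7
phenoxide (PhO⁻): pKₐ(C₆H₅OH (phenol)) ≈ 10 — resonance into the ring helps, but still a poor LG
methoxide (CH₃O⁻): pKₐ(CH₃OH) ≈ 15.5
The question asks for worst first, so the sequence is read in increasing leaving-group ability.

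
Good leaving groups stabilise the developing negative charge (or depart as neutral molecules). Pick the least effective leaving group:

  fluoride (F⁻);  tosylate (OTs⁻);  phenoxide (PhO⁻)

tosylate (OTs⁻): pKₐ(p-CH₃C₆H₄SO₃H (TsOH)) ≈ -2.8
fluoride (F⁻): pKₐ(HF) ≈ 3.2
phenoxide (PhO⁻): pKₐ(C₆H₅OH (phenol)) ≈ 10

phenoxide (PhO⁻)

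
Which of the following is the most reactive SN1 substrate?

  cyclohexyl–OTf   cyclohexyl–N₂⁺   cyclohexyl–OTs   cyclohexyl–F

Same R in every case — rank the leaving groups.
Leaving-group ability tracks the stability of the departed species; conjugate-acid pKₐ is the usual yardstick (lower pKₐ → better LG).
cyclohexyl–N₂⁺ loses N₂: no meaningful conjugate acid; N₂ departs as an exceptionally stable neutral molecule
cyclohexyl–OTf loses OTf⁻: pKₐ(CF₃SO₃H (triflic acid)) ≈ -14
cyclohexyl–OTs loses OTs⁻: pKₐ(p-CH₃C₆H₄SO₃H (TsOH)) ≈ -2.8
cyclohexyl–F loses F⁻: pKₐ(HF) ≈ 3.2

cyclohexyl–N₂⁺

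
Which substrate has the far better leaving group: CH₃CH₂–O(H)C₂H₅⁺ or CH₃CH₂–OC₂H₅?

From CH₃CH₂–OC₂H₅ the departing group would be CH₃CH₂O⁻ (pKₐ(CH₃CH₂OH) ≈ 16). Strong base; alkoxides do not leave unassisted.
From CH₃CH₂–O(H)C₂H₅⁺ the leaving group is R'OH (pKₐ(R'OH₂⁺) ≈ -2.4). Neutral; leaves from a protonated ether (an oxonium ion, R–O(H)R'⁺).
(In practice CH₃CH₂–O(H)C₂H₅⁺ is made from CH₃CH₂–OC₂H₅ by protonation with concentrated HBr, allowing neutral ethanol, rather than ethoxide, to depart.)

CH₃CH₂–O(H)C₂H₅⁺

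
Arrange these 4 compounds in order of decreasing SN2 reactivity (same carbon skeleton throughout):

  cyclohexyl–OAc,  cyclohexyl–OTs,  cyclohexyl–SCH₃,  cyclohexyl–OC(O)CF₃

The skeletons are identical, so relative rate is governed entirely by leaving-group ability.
Rank by basicity of the departing species: weakest base leaves most easily.
cyclohexyl–OTs loses OTs⁻: pKₐ(p-CH₃C₆H₄SO₃H (TsOH)) ≈ -2.8
cyclohexyl–OC(O)CF₃ loses CF₃COO⁻: pKₐ(CF₃COOH) ≈ 0.2
cyclohexyl–OAc loses AcO⁻: pKₐ(CH₃COOH) ≈ 4.8
cyclohexyl–SCH₃ loses RS⁻: pKₐ(RSH (a thiol)) ≈ 10.5

cyclohexyl–OTs > cyclohexyl–OC(O)CF₃ > cyclohexyl–OAc > cyclohexyl–SCH₃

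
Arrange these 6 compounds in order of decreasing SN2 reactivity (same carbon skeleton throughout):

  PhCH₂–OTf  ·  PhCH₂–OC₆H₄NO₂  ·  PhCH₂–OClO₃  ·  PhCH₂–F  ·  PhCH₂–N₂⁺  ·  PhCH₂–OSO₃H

PhCH₂–N₂⁺ > PhCH₂–OTf > PhCH₂–OClO₃ > PhCH₂–OSO₃H > PhCH₂–F > PhCH₂–OC₆H₄NO₂

Same R in every case — rank the leaving groups.
Rank by basicity of the departing species: weakest base leaves most easily.
PhCH₂–N₂⁺ loses N₂: no meaningful conjugate acid; N₂ departs as an exceptionally stable neutral molecule
PhCH₂–OTf loses OTf⁻: pKₐ(CF₃SO₃H (triflic acid)) ≈ -14
PhCH₂–OClO₃ loses ClO₄⁻: pKₐ(HClO₄) ≈ -10
PhCH₂–OSO₃H loses HSO₄⁻: pKₐ(H₂SO₄) ≈ -3
PhCH₂–F loses F⁻: pKₐ(HF) ≈ 3.2
PhCH₂–OC₆H₄NO₂ loses p-O₂N–C₆H₄–O⁻: pKₐ(p-nitrophenol) ≈ 7.2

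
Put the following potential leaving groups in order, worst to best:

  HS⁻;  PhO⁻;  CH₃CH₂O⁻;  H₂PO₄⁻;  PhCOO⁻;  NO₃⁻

NO₃⁻: pKₐ(HNO₃) ≈ -1.3 — resonance-delocalised over three oxygens
H₂PO₄⁻: pKₐ(H₃PO₄) ≈ 2.1
PhCOO⁻: pKₐ(C₆H₅COOH) ≈ 4.2 — aryl carboxylate
HS⁻: pKₐ(H₂S) ≈ 7
PhO⁻: pKₐ(C₆H₅OH (phenol)) ≈ 10
CH₃CH₂O⁻: pKₐ(CH₃CH₂OH) ≈ 16 — strong base; alkoxides do not leave unassisted
Listed from poorest to best leaving group as asked.

CH₃CH₂O⁻ < PhO⁻ < HS⁻ < PhCOO⁻ < H₂PO₄⁻ < NO₃⁻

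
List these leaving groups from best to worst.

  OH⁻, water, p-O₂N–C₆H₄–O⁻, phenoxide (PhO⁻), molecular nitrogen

Rank by basicity of the departing species: weakest base leaves most easily.
molecular nitrogen: no meaningful conjugate acid; N₂ departs as an exceptionally stable neutral molecule
water: pKₐ(H₃O⁺) ≈ -1.7 — neutral; leaves from a protonated alcohol (R–OH₂⁺)
p-O₂N–C₆H₄–O⁻: pKₐ(p-nitrophenol) ≈ 7.2
phenoxide (PhO⁻): pKₐ(C₆H₅OH (phenol)) ≈ 10
OH⁻: pKₐ(H₂O) ≈ 15.7

molecular nitrogen > water > p-O₂N–C₆H₄–O⁻ > phenoxide (PhO⁻) > OH⁻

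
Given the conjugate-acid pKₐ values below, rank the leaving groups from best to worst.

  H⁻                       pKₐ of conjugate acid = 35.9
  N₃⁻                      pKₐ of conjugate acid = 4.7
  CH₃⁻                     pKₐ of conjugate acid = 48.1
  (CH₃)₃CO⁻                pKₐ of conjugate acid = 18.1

N₃⁻ > (CH₃)₃CO⁻ > H⁻ > CH₃⁻

Lower conjugate-acid pKₐ ⇒ weaker base ⇒ better leaving group.
Sorting by the given values: N₃⁻ (4.7), (CH₃)₃CO⁻ (18.1), H⁻ (35.9), CH₃⁻ (48.1).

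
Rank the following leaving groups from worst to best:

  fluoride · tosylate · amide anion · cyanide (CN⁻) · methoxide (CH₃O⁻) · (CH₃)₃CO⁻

Rank by basicity of the departing species: weakest base leaves most easily.
tosylate: pKₐ(p-CH₃C₆H₄SO₃H (TsOH)) ≈ -2.8
fluoride: pKₐ(HF) ≈ 3.2
cyanide (CN⁻): pKₐ(HCN) ≈ 9.2
methoxide (CH₃O⁻): pKₐ(CH₃OH) ≈ 15.5
(CH₃)₃CO⁻: pKₐ(t-BuOH) ≈ 18
amide anion: pKₐ(NH₃) ≈ 38
Listed from poorest to best leaving group as asked.

amide anion < (CH₃)₃CO⁻ < methoxide (CH₃O⁻) < cyanide (CN⁻) < fluoride < tosylate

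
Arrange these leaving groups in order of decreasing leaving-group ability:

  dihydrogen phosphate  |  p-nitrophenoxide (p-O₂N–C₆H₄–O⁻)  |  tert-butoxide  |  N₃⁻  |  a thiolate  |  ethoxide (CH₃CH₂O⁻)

A good leaving group is a weak base: the lower the pKₐ of its conjugate acid, the more readily it departs.
dihydrogen phosphate: pKₐ(H₃PO₄) ≈ 2.1
N₃⁻: pKₐ(HN₃) ≈ 4.7
p-nitrophenoxide (p-O₂N–C₆H₄–O⁻): pKₐ(p-nitrophenol) ≈ 7.2 — nitro group delocalises the charge; the classic chromogenic LG
a thiolate: pKₐ(RSH (a thiol)) ≈ 10.5 — moderately basic; rarely leaves without activation
ethoxide (CH₃CH₂O⁻): pKₐ(CH₃CH₂OH) ≈ 16
tert-butoxide: pKₐ(t-BuOH) ≈ 18

dihydrogen phosphate > N₃⁻ > p-nitrophenoxide (p-O₂N–C₆H₄–O⁻) > a thiolate > ethoxide (CH₃CH₂O⁻) > tert-butoxide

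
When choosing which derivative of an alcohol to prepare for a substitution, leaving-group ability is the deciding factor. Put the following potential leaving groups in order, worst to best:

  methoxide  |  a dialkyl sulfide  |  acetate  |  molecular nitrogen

methoxide < acetate < a dialkyl sulfide < molecular nitrogen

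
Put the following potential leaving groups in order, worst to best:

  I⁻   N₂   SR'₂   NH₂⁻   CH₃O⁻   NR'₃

NH₂⁻ < CH₃O⁻ < NR'₃ < SR'₂ < I⁻ < N₂

N₂: no meaningful conjugate acid; N₂ departs as an exceptionally stable neutral molecule
I⁻: pKₐ(HI) ≈ -10
SR'₂: pKₐ(R'₂SH⁺) ≈ -7
NR'₃: pKₐ(R'₃NH⁺) ≈ 10.7
CH₃O⁻: pKₐ(CH₃OH) ≈ 15.5
NH₂⁻: pKₐ(NH₃) ≈ 38
Reversing gives the worst-to-best order requested.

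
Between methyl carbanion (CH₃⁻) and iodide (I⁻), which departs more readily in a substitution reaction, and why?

iodide (I⁻)

iodide (I⁻) is the better leaving group.
pKₐ(HI) ≈ -10 versus pKₐ(CH₄) ≈ 48: iodide (I⁻) is the much weaker base.
Large, highly polarisable; very weak base.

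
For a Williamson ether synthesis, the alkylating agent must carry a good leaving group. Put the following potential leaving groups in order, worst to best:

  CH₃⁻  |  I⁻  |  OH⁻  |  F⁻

CH₃⁻ < OH⁻ < F⁻ < I⁻

I⁻: pKₐ(HI) ≈ -10
F⁻: pKₐ(HF) ≈ 3.2
OH⁻: pKₐ(H₂O) ≈ 15.7
CH₃⁻: pKₐ(CH₄) ≈ 48
The question asks for worst first, so the sequence is read in increasing leaving-group ability.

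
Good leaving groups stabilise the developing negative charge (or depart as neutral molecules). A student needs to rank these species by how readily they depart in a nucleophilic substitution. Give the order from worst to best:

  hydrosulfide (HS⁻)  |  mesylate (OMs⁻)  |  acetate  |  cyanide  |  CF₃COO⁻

mesylate (OMs⁻): pKₐ(CH₃SO₃H (MsOH)) ≈ -1.9 — resonance-delocalised alkanesulfonate
CF₃COO⁻: pKₐ(CF₃COOH) ≈ 0.2 — strongly electron-withdrawing CF₃ stabilises the carboxylate
acetate: pKₐ(CH₃COOH) ≈ 4.8 — resonance-stabilised but still a weak base
hydrosulfide (HS⁻): pKₐ(H₂S) ≈ 7
cyanide: pKₐ(HCN) ≈ 9.2 — sp carbon stabilises the charge somewhat, but still a poor LG
The question asks for worst first, so the sequence is read in increasing leaving-group ability.

cyanide < hydrosulfide (HS⁻) < acetate < CF₃COO⁻ < mesylate (OMs⁻)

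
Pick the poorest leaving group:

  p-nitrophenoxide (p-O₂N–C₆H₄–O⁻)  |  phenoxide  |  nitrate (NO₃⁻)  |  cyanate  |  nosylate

phenoxide

A good leaving group is a weak base: the lower the pKₐ of its conjugate acid, the more readily it departs.
nosylate: pKₐ(p-O₂NC₆H₄SO₃H) ≈ -3.5
nitrate (NO₃⁻): pKₐ(HNO₃) ≈ -1.3
cyanate: pKₐ(HOCN) ≈ 3.5
p-nitrophenoxide (p-O₂N–C₆H₄–O⁻): pKₐ(p-nitrophenol) ≈ 7.2
phenoxide: pKₐ(C₆H₅OH (phenol)) ≈ 10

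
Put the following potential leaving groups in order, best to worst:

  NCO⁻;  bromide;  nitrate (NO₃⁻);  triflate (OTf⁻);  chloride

A good leaving group is a weak base: the lower the pKₐ of its conjugate acid, the more readily it departs.
triflate (OTf⁻): pKₐ(CF₃SO₃H (triflic acid)) ≈ -14 — charge spread over three oxygens and a CF₃ group; the premier leaving group in synthesis
bromide: pKₐ(HBr) ≈ -9
chloride: pKₐ(HCl) ≈ -7
nitrate (NO₃⁻): pKₐ(HNO₃) ≈ -1.3
NCO⁻: pKₐ(HOCN) ≈ 3.5 — resonance between N and O

triflate (OTf⁻) > bromide > chloride > nitrate (NO₃⁻) > NCO⁻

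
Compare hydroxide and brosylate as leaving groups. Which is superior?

brosylate

brosylate is the better leaving group.
pKₐ(p-BrC₆H₄SO₃H) ≈ -2.8 versus pKₐ(H₂O) ≈ 15.7: brosylate is the much weaker base.
Arenesulfonate with a p-bromo substituent.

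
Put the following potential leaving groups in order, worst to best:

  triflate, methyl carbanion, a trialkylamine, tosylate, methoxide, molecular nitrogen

molecular nitrogen: no meaningful conjugate acid; N₂ departs as an exceptionally stable neutral molecule
triflate: pKₐ(CF₃SO₃H (triflic acid)) ≈ -14
tosylate: pKₐ(p-CH₃C₆H₄SO₃H (TsOH)) ≈ -2.8
a trialkylamine: pKₐ(R'₃NH⁺) ≈ 10.7
methoxide: pKₐ(CH₃OH) ≈ 15.5
methyl carbanion: pKₐ(CH₄) ≈ 48
Listed from poorest to best leaving group as asked.

methyl carbanion < methoxide < a trialkylamine < tosylate < triflate < molecular nitrogen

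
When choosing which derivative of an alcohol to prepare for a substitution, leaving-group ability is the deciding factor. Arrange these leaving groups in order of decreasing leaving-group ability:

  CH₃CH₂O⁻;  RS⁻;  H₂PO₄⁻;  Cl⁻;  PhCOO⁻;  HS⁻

Cl⁻: pKₐ(HCl) ≈ -7
H₂PO₄⁻: pKₐ(H₃PO₄) ≈ 2.1
PhCOO⁻: pKₐ(C₆H₅COOH) ≈ 4.2
HS⁻: pKₐ(H₂S) ≈ 7
RS⁻: pKₐ(RSH (a thiol)) ≈ 10.5
CH₃CH₂O⁻: pKₐ(CH₃CH₂OH) ≈ 16

Cl⁻ > H₂PO₄⁻ > PhCOO⁻ > HS⁻ > RS⁻ > CH₃CH₂O⁻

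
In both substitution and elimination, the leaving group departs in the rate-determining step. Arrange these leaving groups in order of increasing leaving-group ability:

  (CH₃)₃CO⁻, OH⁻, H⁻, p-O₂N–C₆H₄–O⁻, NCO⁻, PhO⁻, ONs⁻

Leaving-group ability tracks the stability of the departed species; conjugate-acid pKₐ is the usual yardstick (lower pKₐ → better LG).
ONs⁻: pKₐ(p-O₂NC₆H₄SO₃H) ≈ -3.5
NCO⁻: pKₐ(HOCN) ≈ 3.5
p-O₂N–C₆H₄–O⁻: pKₐ(p-nitrophenol) ≈ 7.2
PhO⁻: pKₐ(C₆H₅OH (phenol)) ≈ 10
OH⁻: pKₐ(H₂O) ≈ 15.7
(CH₃)₃CO⁻: pKₐ(t-BuOH) ≈ 18
H⁻: pKₐ(H₂) ≈ 36
The question asks for worst first, so the sequence is read in increasing leaving-group ability.

H⁻ < (CH₃)₃CO⁻ < OH⁻ < PhO⁻ < p-O₂N–C₆H₄–O⁻ < NCO⁻ < ONs⁻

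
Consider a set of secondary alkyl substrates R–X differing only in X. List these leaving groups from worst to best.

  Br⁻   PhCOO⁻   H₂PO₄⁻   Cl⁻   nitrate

PhCOO⁻ < H₂PO₄⁻ < nitrate < Cl⁻ < Br⁻

Rank by basicity of the departing species: weakest base leaves most easily.
Br⁻: pKₐ(HBr) ≈ -9
Cl⁻: pKₐ(HCl) ≈ -7
nitrate: pKₐ(HNO₃) ≈ -1.3
H₂PO₄⁻: pKₐ(H₃PO₄) ≈ 2.1
PhCOO⁻: pKₐ(C₆H₅COOH) ≈ 4.2
Reversing gives the worst-to-best order requested.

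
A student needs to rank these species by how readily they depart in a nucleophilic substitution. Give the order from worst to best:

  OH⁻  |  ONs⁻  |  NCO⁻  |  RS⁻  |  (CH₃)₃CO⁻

ONs⁻: pKₐ(p-O₂NC₆H₄SO₃H) ≈ -3.5
NCO⁻: pKₐ(HOCN) ≈ 3.5
RS⁻: pKₐ(RSH (a thiol)) ≈ 10.5
OH⁻: pKₐ(H₂O) ≈ 15.7
(CH₃)₃CO⁻: pKₐ(t-BuOH) ≈ 18
The question asks for worst first, so the sequence is read in increasing leaving-group ability.

(CH₃)₃CO⁻ < OH⁻ < RS⁻ < NCO⁻ < ONs⁻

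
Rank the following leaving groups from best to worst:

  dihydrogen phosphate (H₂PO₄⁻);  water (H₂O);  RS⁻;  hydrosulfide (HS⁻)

The more stable X⁻ (or X) is on its own — i.e. the weaker a base it is — the better a leaving group it makes.
water (H₂O): pKₐ(H₃O⁺) ≈ -1.7 — neutral; leaves from a protonated alcohol (R–OH₂⁺)
dihydrogen phosphate (H₂PO₄⁻): pKₐ(H₃PO₄) ≈ 2.1
hydrosulfide (HS⁻): pKₐ(H₂S) ≈ 7
RS⁻: pKₐ(RSH (a thiol)) ≈ 10.5 — moderately basic; rarely leaves without activation

water (H₂O) > dihydrogen phosphate (H₂PO₄⁻) > hydrosulfide (HS⁻) > RS⁻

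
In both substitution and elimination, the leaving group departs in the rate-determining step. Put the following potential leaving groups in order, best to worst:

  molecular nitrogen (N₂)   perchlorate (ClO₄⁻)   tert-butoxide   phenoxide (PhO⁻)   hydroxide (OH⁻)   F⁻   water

molecular nitrogen (N₂) > perchlorate (ClO₄⁻) > water > F⁻ > phenoxide (PhO⁻) > hydroxide (OH⁻) > tert-butoxide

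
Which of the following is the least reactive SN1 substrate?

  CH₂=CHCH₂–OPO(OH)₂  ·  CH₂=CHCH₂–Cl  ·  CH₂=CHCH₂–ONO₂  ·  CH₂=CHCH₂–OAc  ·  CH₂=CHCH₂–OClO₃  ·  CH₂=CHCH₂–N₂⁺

CH₂=CHCH₂–OAc

The skeletons are identical, so relative rate is governed entirely by leaving-group ability.
A good leaving group is a weak base: the lower the pKₐ of its conjugate acid, the more readily it departs.
CH₂=CHCH₂–N₂⁺ loses N₂: no meaningful conjugate acid; N₂ departs as an exceptionally stable neutral molecule
CH₂=CHCH₂–OClO₃ loses ClO₄⁻: pKₐ(HClO₄) ≈ -10
CH₂=CHCH₂–Cl loses Cl⁻: pKₐ(HCl) ≈ -7
CH₂=CHCH₂–ONO₂ loses NO₃⁻: pKₐ(HNO₃) ≈ -1.3
CH₂=CHCH₂–OPO(OH)₂ loses H₂PO₄⁻: pKₐ(H₃PO₄) ≈ 2.1
CH₂=CHCH₂–OAc loses AcO⁻: pKₐ(CH₃COOH) ≈ 4.8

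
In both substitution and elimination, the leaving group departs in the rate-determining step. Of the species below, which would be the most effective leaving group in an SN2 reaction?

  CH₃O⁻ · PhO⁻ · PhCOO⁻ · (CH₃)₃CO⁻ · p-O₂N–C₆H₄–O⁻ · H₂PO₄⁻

H₂PO₄⁻

A good leaving group is a weak base: the lower the pKₐ of its conjugate acid, the more readily it departs.
H₂PO₄⁻: pKₐ(H₃PO₄) ≈ 2.1
PhCOO⁻: pKₐ(C₆H₅COOH) ≈ 4.2
p-O₂N–C₆H₄–O⁻: pKₐ(p-nitrophenol) ≈ 7.2
PhO⁻: pKₐ(C₆H₅OH (phenol)) ≈ 10
CH₃O⁻: pKₐ(CH₃OH) ≈ 15.5
(CH₃)₃CO⁻: pKₐ(t-BuOH) ≈ 18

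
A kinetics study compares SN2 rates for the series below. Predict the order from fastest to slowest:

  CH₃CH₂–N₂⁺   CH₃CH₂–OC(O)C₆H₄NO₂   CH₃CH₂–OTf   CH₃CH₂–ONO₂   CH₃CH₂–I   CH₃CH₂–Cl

CH₃CH₂–N₂⁺ > CH₃CH₂–OTf > CH₃CH₂–I > CH₃CH₂–Cl > CH₃CH₂–ONO₂ > CH₃CH₂–OC(O)C₆H₄NO₂

Same R in every case — rank the leaving groups.
Rank by basicity of the departing species: weakest base leaves most easily.
CH₃CH₂–N₂⁺ loses N₂: no meaningful conjugate acid; N₂ departs as an exceptionally stable neutral molecule
CH₃CH₂–OTf loses OTf⁻: pKₐ(CF₃SO₃H (triflic acid)) ≈ -14
CH₃CH₂–I loses I⁻: pKₐ(HI) ≈ -10
CH₃CH₂–Cl loses Cl⁻: pKₐ(HCl) ≈ -7
CH₃CH₂–ONO₂ loses NO₃⁻: pKₐ(HNO₃) ≈ -1.3
CH₃CH₂–OC(O)C₆H₄NO₂ loses p-O₂N–C₆H₄–COO⁻: pKₐ(p-nitrobenzoic acid) ≈ 3.4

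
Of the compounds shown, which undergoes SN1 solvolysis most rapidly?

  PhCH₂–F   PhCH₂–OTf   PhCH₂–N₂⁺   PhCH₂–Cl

PhCH₂–N₂⁺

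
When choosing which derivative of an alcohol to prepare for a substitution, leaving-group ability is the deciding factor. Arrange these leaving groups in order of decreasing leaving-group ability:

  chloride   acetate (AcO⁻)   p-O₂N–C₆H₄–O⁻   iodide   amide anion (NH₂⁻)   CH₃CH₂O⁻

iodide > chloride > acetate (AcO⁻) > p-O₂N–C₆H₄–O⁻ > CH₃CH₂O⁻ > amide anion (NH₂⁻)

Rank by basicity of the departing species: weakest base leaves most easily.
iodide: pKₐ(HI) ≈ -10
chloride: pKₐ(HCl) ≈ -7 — moderately weak base
acetate (AcO⁻): pKₐ(CH₃COOH) ≈ 4.8 — resonance-stabilised but still a weak base
p-O₂N–C₆H₄–O⁻: pKₐ(p-nitrophenol) ≈ 7.2 — nitro group delocalises the charge; the classic chromogenic LG
CH₃CH₂O⁻: pKₐ(CH₃CH₂OH) ≈ 16
amide anion (NH₂⁻): pKₐ(NH₃) ≈ 38 — extremely strong base; never a leaving group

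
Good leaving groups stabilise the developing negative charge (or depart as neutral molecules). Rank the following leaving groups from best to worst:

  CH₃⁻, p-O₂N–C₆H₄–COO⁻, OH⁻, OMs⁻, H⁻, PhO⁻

Rank by basicity of the departing species: weakest base leaves most easily.
OMs⁻: pKₐ(CH₃SO₃H (MsOH)) ≈ -1.9 — resonance-delocalised alkanesulfonate
p-O₂N–C₆H₄–COO⁻: pKₐ(p-nitrobenzoic acid) ≈ 3.4 — electron-withdrawing nitro group stabilises the carboxylate
PhO⁻: pKₐ(C₆H₅OH (phenol)) ≈ 10 — resonance into the ring helps, but still a poor LG
OH⁻: pKₐ(H₂O) ≈ 15.7
H⁻: pKₐ(H₂) ≈ 36 — extremely strong base; leaves only in special hydride-transfer contexts
CH₃⁻: pKₐ(CH₄) ≈ 48

OMs⁻ > p-O₂N–C₆H₄–COO⁻ > PhO⁻ > OH⁻ > H⁻ > CH₃⁻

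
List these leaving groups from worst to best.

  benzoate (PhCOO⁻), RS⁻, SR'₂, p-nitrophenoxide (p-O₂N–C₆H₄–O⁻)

SR'₂: pKₐ(R'₂SH⁺) ≈ -7
benzoate (PhCOO⁻): pKₐ(C₆H₅COOH) ≈ 4.2
p-nitrophenoxide (p-O₂N–C₆H₄–O⁻): pKₐ(p-nitrophenol) ≈ 7.2
RS⁻: pKₐ(RSH (a thiol)) ≈ 10.5
Reversing gives the worst-to-best order requested.

RS⁻ < p-nitrophenoxide (p-O₂N–C₆H₄–O⁻) < benzoate (PhCOO⁻) < SR'₂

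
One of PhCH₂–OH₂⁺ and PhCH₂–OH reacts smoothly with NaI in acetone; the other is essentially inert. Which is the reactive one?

From PhCH₂–OH the departing group would be OH⁻ (pKₐ(H₂O) ≈ 15.7). Strong base; essentially never leaves without prior activation.
From PhCH₂–OH₂⁺ the leaving group is H₂O (pKₐ(H₃O⁺) ≈ -1.7). Neutral; leaves from a protonated alcohol (R–OH₂⁺).
(In practice PhCH₂–OH₂⁺ is made from PhCH₂–OH by protonation with strong acid, converting the leaving group from hydroxide to neutral water.)

PhCH₂–OH₂⁺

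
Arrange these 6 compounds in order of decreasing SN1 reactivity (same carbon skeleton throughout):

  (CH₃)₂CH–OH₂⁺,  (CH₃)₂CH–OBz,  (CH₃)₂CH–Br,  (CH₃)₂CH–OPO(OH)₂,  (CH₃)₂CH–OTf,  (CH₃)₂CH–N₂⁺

(CH₃)₂CH–N₂⁺ > (CH₃)₂CH–OTf > (CH₃)₂CH–Br > (CH₃)₂CH–OH₂⁺ > (CH₃)₂CH–OPO(OH)₂ > (CH₃)₂CH–OBz

Same R in every case — rank the leaving groups.
A good leaving group is a weak base: the lower the pKₐ of its conjugate acid, the more readily it departs.
(CH₃)₂CH–N₂⁺ loses N₂: no meaningful conjugate acid; N₂ departs as an exceptionally stable neutral molecule
(CH₃)₂CH–OTf loses OTf⁻: pKₐ(CF₃SO₃H (triflic acid)) ≈ -14
(CH₃)₂CH–Br loses Br⁻: pKₐ(HBr) ≈ -9
(CH₃)₂CH–OH₂⁺ loses H₂O: pKₐ(H₃O⁺) ≈ -1.7
(CH₃)₂CH–OPO(OH)₂ loses H₂PO₄⁻: pKₐ(H₃PO₄) ≈ 2.1
(CH₃)₂CH–OBz loses PhCOO⁻: pKₐ(C₆H₅COOH) ≈ 4.2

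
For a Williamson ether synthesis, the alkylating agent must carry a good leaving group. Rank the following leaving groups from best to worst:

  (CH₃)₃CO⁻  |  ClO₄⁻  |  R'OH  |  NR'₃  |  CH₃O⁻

The more stable X⁻ (or X) is on its own — i.e. the weaker a base it is — the better a leaving group it makes.
ClO₄⁻: pKₐ(HClO₄) ≈ -10
R'OH: pKₐ(R'OH₂⁺) ≈ -2.4
NR'₃: pKₐ(R'₃NH⁺) ≈ 10.7
CH₃O⁻: pKₐ(CH₃OH) ≈ 15.5
(CH₃)₃CO⁻: pKₐ(t-BuOH) ≈ 18

ClO₄⁻ > R'OH > NR'₃ > CH₃O⁻ > (CH₃)₃CO⁻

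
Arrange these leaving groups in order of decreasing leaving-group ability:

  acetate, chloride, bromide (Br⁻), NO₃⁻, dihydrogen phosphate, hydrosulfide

bromide (Br⁻) > chloride > NO₃⁻ > dihydrogen phosphate > acetate > hydrosulfide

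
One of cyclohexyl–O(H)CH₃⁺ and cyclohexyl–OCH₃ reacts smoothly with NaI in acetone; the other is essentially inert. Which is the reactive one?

From cyclohexyl–OCH₃ the departing group would be CH₃O⁻ (pKₐ(CH₃OH) ≈ 15.5). Strong base; alkoxides do not leave unassisted.
From cyclohexyl–O(H)CH₃⁺ the leaving group is R'OH (pKₐ(R'OH₂⁺) ≈ -2.4). Neutral; leaves from a protonated ether (an oxonium ion, R–O(H)R'⁺).
(In practice cyclohexyl–O(H)CH₃⁺ is made from cyclohexyl–OCH₃ by protonation with concentrated HI, allowing neutral methanol, rather than methoxide, to depart.)

cyclohexyl–O(H)CH₃⁺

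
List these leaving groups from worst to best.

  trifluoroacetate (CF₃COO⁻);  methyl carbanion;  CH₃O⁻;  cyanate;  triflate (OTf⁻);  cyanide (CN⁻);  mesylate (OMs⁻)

methyl carbanion < CH₃O⁻ < cyanide (CN⁻) < cyanate < trifluoroacetate (CF₃COO⁻) < mesylate (OMs⁻) < triflate (OTf⁻)

triflate (OTf⁻): pKₐ(CF₃SO₃H (triflic acid)) ≈ -14 — charge spread over three oxygens and a CF₃ group; the premier leaving group in synthesis
mesylate (OMs⁻): pKₐ(CH₃SO₃H (MsOH)) ≈ -1.9 — resonance-delocalised alkanesulfonate
trifluoroacetate (CF₃COO⁻): pKₐ(CF₃COOH) ≈ 0.2
cyanate: pKₐ(HOCN) ≈ 3.5
cyanide (CN⁻): pKₐ(HCN) ≈ 9.2 — sp carbon stabilises the charge somewhat, but still a poor LG
CH₃O⁻: pKₐ(CH₃OH) ≈ 15.5 — strong base; alkoxides do not leave unassisted
methyl carbanion: pKₐ(CH₄) ≈ 48 — unstabilised carbanion; the worst conceivable leaving group
Reversing gives the worst-to-best order requested.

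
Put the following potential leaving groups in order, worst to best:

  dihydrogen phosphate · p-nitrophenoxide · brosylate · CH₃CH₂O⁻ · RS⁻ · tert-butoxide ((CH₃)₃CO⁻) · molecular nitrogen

molecular nitrogen: no meaningful conjugate acid; N₂ departs as an exceptionally stable neutral molecule
brosylate: pKₐ(p-BrC₆H₄SO₃H) ≈ -2.8
dihydrogen phosphate: pKₐ(H₃PO₄) ≈ 2.1
p-nitrophenoxide: pKₐ(p-nitrophenol) ≈ 7.2
RS⁻: pKₐ(RSH (a thiol)) ≈ 10.5
CH₃CH₂O⁻: pKₐ(CH₃CH₂OH) ≈ 16
tert-butoxide ((CH₃)₃CO⁻): pKₐ(t-BuOH) ≈ 18
Reversing gives the worst-to-best order requested.

tert-butoxide ((CH₃)₃CO⁻) < CH₃CH₂O⁻ < RS⁻ < p-nitrophenoxide < dihydrogen phosphate < brosylate < molecular nitrogen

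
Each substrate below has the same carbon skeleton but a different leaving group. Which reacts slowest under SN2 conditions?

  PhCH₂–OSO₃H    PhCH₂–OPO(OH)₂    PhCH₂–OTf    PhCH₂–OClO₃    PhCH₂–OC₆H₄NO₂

PhCH₂–OC₆H₄NO₂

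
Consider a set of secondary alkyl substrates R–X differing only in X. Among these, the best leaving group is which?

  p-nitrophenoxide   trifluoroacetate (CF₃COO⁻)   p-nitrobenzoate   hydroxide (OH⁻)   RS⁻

trifluoroacetate (CF₃COO⁻)

trifluoroacetate (CF₃COO⁻): pKₐ(CF₃COOH) ≈ 0.2
p-nitrobenzoate: pKₐ(p-nitrobenzoic acid) ≈ 3.4
p-nitrophenoxide: pKₐ(p-nitrophenol) ≈ 7.2
RS⁻: pKₐ(RSH (a thiol)) ≈ 10.5
hydroxide (OH⁻): pKₐ(H₂O) ≈ 15.7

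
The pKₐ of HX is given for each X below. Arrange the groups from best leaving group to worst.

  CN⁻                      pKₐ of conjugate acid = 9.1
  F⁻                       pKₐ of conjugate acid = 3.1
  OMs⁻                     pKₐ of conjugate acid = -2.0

Lower conjugate-acid pKₐ ⇒ weaker base ⇒ better leaving group.
Sorting by the given values: OMs⁻ (-2.0), F⁻ (3.1), CN⁻ (9.1).

OMs⁻ > F⁻ > CN⁻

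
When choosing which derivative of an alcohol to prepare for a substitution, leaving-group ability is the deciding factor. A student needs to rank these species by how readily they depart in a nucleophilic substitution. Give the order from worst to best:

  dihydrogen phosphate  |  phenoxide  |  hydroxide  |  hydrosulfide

hydroxide < phenoxide < hydrosulfide < dihydrogen phosphate

A good leaving group is a weak base: the lower the pKₐ of its conjugate acid, the more readily it departs.
dihydrogen phosphate: pKₐ(H₃PO₄) ≈ 2.1
hydrosulfide: pKₐ(H₂S) ≈ 7 — larger and more polarisable than the oxygen analogue
phenoxide: pKₐ(C₆H₅OH (phenol)) ≈ 10
hydroxide: pKₐ(H₂O) ≈ 15.7
Listed from poorest to best leaving group as asked.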